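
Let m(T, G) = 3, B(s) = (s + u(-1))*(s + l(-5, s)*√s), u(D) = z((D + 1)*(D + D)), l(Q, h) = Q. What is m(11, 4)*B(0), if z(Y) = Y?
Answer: 0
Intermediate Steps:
u(D) = 2*D*(1 + D) (u(D) = (D + 1)*(D + D) = (1 + D)*(2*D) = 2*D*(1 + D))
B(s) = s*(s - 5*√s) (B(s) = (s + 2*(-1)*(1 - 1))*(s - 5*√s) = (s + 2*(-1)*0)*(s - 5*√s) = (s + 0)*(s - 5*√s) = s*(s - 5*√s))
m(11, 4)*B(0) = 3*(0² - 5*0^(3/2)) = 3*(0 - 5*0) = 3*(0 + 0) = 3*0 = 0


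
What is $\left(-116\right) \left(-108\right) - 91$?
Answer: $12437$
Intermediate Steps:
$\left(-116\right) \left(-108\right) - 91 = 12528 - 91 = 12437$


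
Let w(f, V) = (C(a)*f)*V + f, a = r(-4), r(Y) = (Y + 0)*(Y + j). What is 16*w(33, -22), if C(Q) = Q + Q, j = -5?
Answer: -835824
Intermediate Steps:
r(Y) = Y*(-5 + Y) (r(Y) = (Y + 0)*(Y - 5) = Y*(-5 + Y))
a = 36 (a = -4*(-5 - 4) = -4*(-9) = 36)
C(Q) = 2*Q
w(f, V) = f + 72*V*f (w(f, V) = ((2*36)*f)*V + f = (72*f)*V + f = 72*V*f + f = f + 72*V*f)
16*w(33, -22) = 16*(33*(1 + 72*(-22))) = 16*(33*(1 - 1584)) = 16*(33*(-1583)) = 16*(-52239) = -835824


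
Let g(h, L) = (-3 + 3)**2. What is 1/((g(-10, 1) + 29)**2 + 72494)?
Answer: 1/73335 ≈ 1.3636e-5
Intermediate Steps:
g(h, L) = 0 (g(h, L) = 0**2 = 0)
1/((g(-10, 1) + 29)**2 + 72494) = 1/((0 + 29)**2 + 72494) = 1/(29**2 + 72494) = 1/(841 + 72494) = 1/73335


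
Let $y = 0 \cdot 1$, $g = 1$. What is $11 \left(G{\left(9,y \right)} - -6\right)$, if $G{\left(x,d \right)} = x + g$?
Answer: $176$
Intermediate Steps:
$y = 0$
$G{\left(x,d \right)} = 1 + x$ ($G{\left(x,d \right)} = x + 1 = 1 + x$)
$11 \left(G{\left(9,y \right)} - -6\right) = 11 \left(\left(1 + 9\right) - -6\right) = 11 \left(10 + \left(-4 + 10\right)\right) = 11 \left(10 + 6\right) = 11 \cdot 16 = 176$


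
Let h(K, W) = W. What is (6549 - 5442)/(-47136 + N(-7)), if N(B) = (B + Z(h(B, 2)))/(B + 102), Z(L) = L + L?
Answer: -3895/165849 ≈ -0.023485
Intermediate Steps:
Z(L) = 2*L
N(B) = (4 + B)/(102 + B) (N(B) = (B + 2*2)/(B + 102) = (B + 4)/(102 + B) = (4 + B)/(102 + B))
(6549 - 5442)/(-47136 + N(-7)) = (6549 - 5442)/(-47136 + (4 - 7)/(102 - 7)) = 1107/(-47136 - 3/95) = 1107/(-4477923/95) = 1107*(-95/4477923) = -3895/165849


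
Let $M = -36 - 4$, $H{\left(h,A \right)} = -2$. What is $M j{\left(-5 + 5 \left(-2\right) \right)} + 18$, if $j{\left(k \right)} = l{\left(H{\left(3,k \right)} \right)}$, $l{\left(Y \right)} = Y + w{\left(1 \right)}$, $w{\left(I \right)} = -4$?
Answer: $258$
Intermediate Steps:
$l{\left(Y \right)} = -4 + Y$ ($l{\left(Y \right)} = Y - 4 = -4 + Y$)
$j{\left(k \right)} = -6$ ($j{\left(k \right)} = -4 - 2 = -6$)
$M = -40$
$M j{\left(-5 + 5 \left(-2\right) \right)} + 18 = \left(-40\right) \left(-6\right) + 18 = 240 + 18 = 258$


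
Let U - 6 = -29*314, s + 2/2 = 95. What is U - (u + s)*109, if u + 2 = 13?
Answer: -20545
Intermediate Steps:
u = 11 (u = -2 + 13 = 11)
s = 94 (s = -1 + 95 = 94)
U = -9100 (U = 6 - 29*314 = 6 - 9106 = -9100)
U - (u + s)*109 = -9100 - (11 + 94)*109 = -9100 - 105*109 = -9100 - 1*11445 = -9100 - 11445 = -20545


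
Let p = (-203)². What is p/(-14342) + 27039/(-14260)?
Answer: -487716839/102258460 ≈ -4.7695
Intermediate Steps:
p = 41209
p/(-14342) + 27039/(-14260) = 41209/(-14342) + 27039/(-14260) = 41209*(-1/14342) + 27039*(-1/14260) = -41209/14342 - 27039/14260 = -487716839/102258460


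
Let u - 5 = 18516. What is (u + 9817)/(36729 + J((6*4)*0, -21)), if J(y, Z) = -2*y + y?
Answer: 9446/12243 ≈ 0.77154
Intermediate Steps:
u = 18521 (u = 5 + 18516 = 18521)
J(y, Z) = -y
(u + 9817)/(36729 + J((6*4)*0, -21)) = (18521 + 9817)/(36729 - 6*4*0) = 28338/(36729 - 24*0) = 28338/(36729 - 1*0) = 28338/(36729 + 0) = 28338/36729 = 28338*(1/36729) = 9446/12243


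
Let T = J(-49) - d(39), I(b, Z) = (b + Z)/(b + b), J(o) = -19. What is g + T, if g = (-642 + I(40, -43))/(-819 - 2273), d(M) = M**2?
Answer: -380883037/247360 ≈ -1539.8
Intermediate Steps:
I(b, Z) = (Z + b)/(2*b) (I(b, Z) = (Z + b)/((2*b)) = (Z + b)*(1/(2*b)) = (Z + b)/(2*b))
g = 51363/247360 (g = (-642 + (1/2)*(-43 + 40)/40)/(-819 - 2273) = (-642 + (1/2)*(1/40)*(-3))/(-3092) = (-642 - 3/80)*(-1/3092) = -51363/80*(-1/3092) = 51363/247360 ≈ 0.20764)
T = -1540 (T = -19 - 1*39**2 = -19 - 1*1521 = -19 - 1521 = -1540)
g + T = 51363/247360 - 1540 = -380883037/247360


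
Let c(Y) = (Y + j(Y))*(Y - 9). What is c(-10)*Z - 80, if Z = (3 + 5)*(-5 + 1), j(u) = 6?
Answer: -2512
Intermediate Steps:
Z = -32 (Z = 8*(-4) = -32)
c(Y) = (-9 + Y)*(6 + Y) (c(Y) = (Y + 6)*(Y - 9) = (6 + Y)*(-9 + Y) = (-9 + Y)*(6 + Y))
c(-10)*Z - 80 = (-54 + (-10)² - 3*(-10))*(-32) - 80 = (-54 + 100 + 30)*(-32) - 80 = 76*(-32) - 80 = -2432 - 80 = -2512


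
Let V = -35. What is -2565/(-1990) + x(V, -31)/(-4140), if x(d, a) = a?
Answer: 1068079/823860 ≈ 1.2964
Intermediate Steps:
-2565/(-1990) + x(V, -31)/(-4140) = -2565/(-1990) - 31/(-4140) = -2565*(-1/1990) - 31*(-1/4140) = 513/398 + 31/4140 = 1068079/823860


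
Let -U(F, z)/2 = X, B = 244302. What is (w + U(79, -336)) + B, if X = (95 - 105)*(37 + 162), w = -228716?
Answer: 19566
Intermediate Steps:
X = -1990 (X = -10*199 = -1990)
U(F, z) = 3980 (U(F, z) = -2*(-1990) = 3980)
(w + U(79, -336)) + B = (-228716 + 3980) + 244302 = -224736 + 244302 = 19566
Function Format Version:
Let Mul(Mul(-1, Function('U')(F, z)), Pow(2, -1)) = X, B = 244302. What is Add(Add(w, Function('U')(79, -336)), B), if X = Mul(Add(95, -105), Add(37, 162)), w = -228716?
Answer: 19566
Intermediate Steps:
X = -1990 (X = Mul(-10, 199) = -1990)
Function('U')(F, z) = 3980 (Function('U')(F, z) = Mul(-2, -1990) = 3980)
Add(Add(w, Function('U')(79, -336)), B) = Add(Add(-228716, 3980), 244302) = Add(-224736, 244302) = 19566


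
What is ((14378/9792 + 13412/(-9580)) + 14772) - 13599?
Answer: 28716713/24480 ≈ 1173.1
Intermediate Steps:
((14378/9792 + 13412/(-9580)) + 14772) - 13599 = ((14378*(1/9792) + 13412*(-1/9580)) + 14772) - 13599 = ((7189/4896 - 7/5) + 14772) - 13599 = (1673/24480 + 14772) - 13599 = 361620233/24480 - 13599 = 28716713/24480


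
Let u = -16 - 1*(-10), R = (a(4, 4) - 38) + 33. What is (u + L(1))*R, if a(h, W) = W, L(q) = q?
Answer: 5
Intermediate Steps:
R = -1 (R = (4 - 38) + 33 = -34 + 33 = -1)
u = -6 (u = -16 + 10 = -6)
(u + L(1))*R = (-6 + 1)*(-1) = -5*(-1) = 5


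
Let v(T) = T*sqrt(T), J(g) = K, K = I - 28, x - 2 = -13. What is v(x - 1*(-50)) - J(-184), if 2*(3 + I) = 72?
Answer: -5 + 39*sqrt(39) ≈ 238.55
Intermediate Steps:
I = 33 (I = -3 + (1/2)*72 = -3 + 36 = 33)
x = -11 (x = 2 - 13 = -11)
K = 5 (K = 33 - 28 = 5)
J(g) = 5
v(T) = T**(3/2)
v(x - 1*(-50)) - J(-184) = (-11 - 1*(-50))**(3/2) - 1*5 = (-11 + 50)**(3/2) - 5 = 39**(3/2) - 5 = 39*sqrt(39) - 5 = -5 + 39*sqrt(39)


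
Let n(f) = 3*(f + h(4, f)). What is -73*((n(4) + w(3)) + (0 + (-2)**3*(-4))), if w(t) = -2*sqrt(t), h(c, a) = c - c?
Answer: -3212 + 146*sqrt(3) ≈ -2959.1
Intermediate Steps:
h(c, a) = 0
n(f) = 3*f (n(f) = 3*(f + 0) = 3*f)
-73*((n(4) + w(3)) + (0 + (-2)**3*(-4))) = -73*((3*4 - 2*sqrt(3)) + (0 + (-2)**3*(-4))) = -73*((12 - 2*sqrt(3)) + (0 - 8*(-4))) = -73*((12 - 2*sqrt(3)) + (0 + 32)) = -73*((12 - 2*sqrt(3)) + 32) = -73*(44 - 2*sqrt(3)) = -3212 + 146*sqrt(3)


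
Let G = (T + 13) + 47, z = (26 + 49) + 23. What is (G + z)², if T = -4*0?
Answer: 24964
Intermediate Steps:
T = 0
z = 98 (z = 75 + 23 = 98)
G = 60 (G = (0 + 13) + 47 = 13 + 47 = 60)
(G + z)² = (60 + 98)² = 158² = 24964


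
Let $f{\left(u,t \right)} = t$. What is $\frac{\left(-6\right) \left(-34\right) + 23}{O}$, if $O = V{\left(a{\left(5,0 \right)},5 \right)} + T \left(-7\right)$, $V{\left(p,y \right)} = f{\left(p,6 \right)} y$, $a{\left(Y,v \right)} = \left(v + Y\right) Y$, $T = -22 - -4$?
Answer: $\frac{227}{156} \approx 1.4551$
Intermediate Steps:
$T = -18$ ($T = -22 + 4 = -18$)
$a{\left(Y,v \right)} = Y \left(Y + v\right)$ ($a{\left(Y,v \right)} = \left(Y + v\right) Y = Y \left(Y + v\right)$)
$V{\left(p,y \right)} = 6 y$
$O = 156$ ($O = 6 \cdot 5 - -126 = 30 + 126 = 156$)
$\frac{\left(-6\right) \left(-34\right) + 23}{O} = \frac{\left(-6\right) \left(-34\right) + 23}{156} = \left(204 + 23\right) \frac{1}{156} = 227 \cdot \frac{1}{156} = \frac{227}{156}$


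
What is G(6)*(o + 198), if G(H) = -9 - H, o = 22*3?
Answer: -3960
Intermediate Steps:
o = 66
G(6)*(o + 198) = (-9 - 1*6)*(66 + 198) = (-9 - 6)*264 = -15*264 = -3960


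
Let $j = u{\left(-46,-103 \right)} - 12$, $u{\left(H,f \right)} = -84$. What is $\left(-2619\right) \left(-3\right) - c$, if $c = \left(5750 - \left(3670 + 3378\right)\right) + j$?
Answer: $9251$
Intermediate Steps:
$j = -96$ ($j = -84 - 12 = -96$)
$c = -1394$ ($c = \left(5750 - \left(3670 + 3378\right)\right) - 96 = \left(5750 - 7048\right) - 96 = -1298 - 96 = -1394$)
$\left(-2619\right) \left(-3\right) - c = \left(-2619\right) \left(-3\right) - -1394 = 7857 + 1394 = 9251$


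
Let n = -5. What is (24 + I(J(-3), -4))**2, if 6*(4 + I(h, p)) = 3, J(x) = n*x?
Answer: 1681/4 ≈ 420.25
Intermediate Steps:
J(x) = -5*x
I(h, p) = -7/2 (I(h, p) = -4 + (1/6)*3 = -4 + 1/2 = -7/2)
(24 + I(J(-3), -4))**2 = (24 - 7/2)**2 = (41/2)**2 = 1681/4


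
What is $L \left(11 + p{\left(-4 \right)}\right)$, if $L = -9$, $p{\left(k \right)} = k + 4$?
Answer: $-99$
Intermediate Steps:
$p{\left(k \right)} = 4 + k$
$L \left(11 + p{\left(-4 \right)}\right) = - 9 \left(11 + \left(4 - 4\right)\right) = - 9 \left(11 + 0\right) = \left(-9\right) 11 = -99$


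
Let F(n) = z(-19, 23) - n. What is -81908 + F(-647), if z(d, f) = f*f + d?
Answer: -80751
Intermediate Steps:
z(d, f) = d + f² (z(d, f) = f² + d = d + f²)
F(n) = 510 - n (F(n) = (-19 + 23²) - n = (-19 + 529) - n = 510 - n)
-81908 + F(-647) = -81908 + (510 - 1*(-647)) = -81908 + (510 + 647) = -81908 + 1157 = -80751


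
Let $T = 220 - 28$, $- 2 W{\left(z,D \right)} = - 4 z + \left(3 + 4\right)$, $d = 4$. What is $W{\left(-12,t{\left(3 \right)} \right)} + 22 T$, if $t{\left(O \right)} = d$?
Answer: $\frac{8393}{2} \approx 4196.5$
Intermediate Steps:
$t{\left(O \right)} = 4$
$W{\left(z,D \right)} = - \frac{7}{2} + 2 z$ ($W{\left(z,D \right)} = - \frac{- 4 z + \left(3 + 4\right)}{2} = - \frac{- 4 z + 7}{2} = - \frac{7 - 4 z}{2} = - \frac{7}{2} + 2 z$)
$T = 192$ ($T = 220 - 28 = 192$)
$W{\left(-12,t{\left(3 \right)} \right)} + 22 T = \left(- \frac{7}{2} + 2 \left(-12\right)\right) + 22 \cdot 192 = \left(- \frac{7}{2} - 24\right) + 4224 = - \frac{55}{2} + 4224 = \frac{8393}{2}$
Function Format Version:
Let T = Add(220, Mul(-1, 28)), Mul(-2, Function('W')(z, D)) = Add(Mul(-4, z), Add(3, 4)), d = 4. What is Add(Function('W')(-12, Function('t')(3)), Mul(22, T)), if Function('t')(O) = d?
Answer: Rational(8393, 2) ≈ 4196.5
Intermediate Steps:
Function('t')(O) = 4
Function('W')(z, D) = Add(Rational(-7, 2), Mul(2, z)) (Function('W')(z, D) = Mul(Rational(-1, 2), Add(Mul(-4, z), Add(3, 4))) = Mul(Rational(-1, 2), Add(Mul(-4, z), 7)) = Mul(Rational(-1, 2), Add(7, Mul(-4, z))) = Add(Rational(-7, 2), Mul(2, z)))
T = 192 (T = Add(220, -28) = 192)
Add(Function('W')(-12, Function('t')(3)), Mul(22, T)) = Add(Add(Rational(-7, 2), Mul(2, -12)), Mul(22, 192)) = Add(Add(Rational(-7, 2), -24), 4224) = Add(Rational(-55, 2), 4224) = Rational(8393, 2)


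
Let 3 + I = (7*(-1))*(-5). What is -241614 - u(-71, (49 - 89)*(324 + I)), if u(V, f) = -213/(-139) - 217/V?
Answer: -2384533852/9869 ≈ -2.4162e+5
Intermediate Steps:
I = 32 (I = -3 + (7*(-1))*(-5) = -3 - 7*(-5) = -3 + 35 = 32)
u(V, f) = 213/139 - 217/V (u(V, f) = -213*(-1/139) - 217/V = 213/139 - 217/V)
-241614 - u(-71, (49 - 89)*(324 + I)) = -241614 - (213/139 - 217/(-71)) = -241614 - (213/139 - 217*(-1/71)) = -241614 - (213/139 + 217/71) = -241614 - 1*45286/9869 = -241614 - 45286/9869 = -2384533852/9869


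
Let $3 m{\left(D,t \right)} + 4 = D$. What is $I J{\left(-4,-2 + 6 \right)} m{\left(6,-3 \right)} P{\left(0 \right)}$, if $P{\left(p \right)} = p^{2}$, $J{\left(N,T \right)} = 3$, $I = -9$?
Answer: $0$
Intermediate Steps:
$m{\left(D,t \right)} = - \frac{4}{3} + \frac{D}{3}$
$I J{\left(-4,-2 + 6 \right)} m{\left(6,-3 \right)} P{\left(0 \right)} = \left(-9\right) 3 \left(- \frac{4}{3} + \frac{1}{3} \cdot 6\right) 0^{2} = - 27 \left(- \frac{4}{3} + 2\right) 0 = \left(-27\right) \frac{2}{3} \cdot 0 = \left(-18\right) 0 = 0$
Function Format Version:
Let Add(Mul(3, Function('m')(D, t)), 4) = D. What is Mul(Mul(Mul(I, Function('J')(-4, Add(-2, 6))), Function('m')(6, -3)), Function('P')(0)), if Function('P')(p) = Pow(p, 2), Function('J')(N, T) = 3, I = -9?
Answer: 0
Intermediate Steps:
Function('m')(D, t) = Add(Rational(-4, 3), Mul(Rational(1, 3), D))
Mul(Mul(Mul(I, Function('J')(-4, Add(-2, 6))), Function('m')(6, -3)), Function('P')(0)) = Mul(Mul(Mul(-9, 3), Add(Rational(-4, 3), Mul(Rational(1, 3), 6))), Pow(0, 2)) = Mul(Mul(-27, Add(Rational(-4, 3), 2)), 0) = Mul(Mul(-27, Rational(2, 3)), 0) = Mul(-18, 0) = 0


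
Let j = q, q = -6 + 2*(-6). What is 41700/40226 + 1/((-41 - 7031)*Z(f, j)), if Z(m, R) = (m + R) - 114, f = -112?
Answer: 35978112913/34706349184 ≈ 1.0366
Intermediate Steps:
q = -18 (q = -6 - 12 = -18)
j = -18
Z(m, R) = -114 + R + m (Z(m, R) = (R + m) - 114 = -114 + R + m)
41700/40226 + 1/((-41 - 7031)*Z(f, j)) = 41700/40226 + 1/((-41 - 7031)*(-114 - 18 - 112)) = 41700*(1/40226) + 1/(-7072*(-244)) = 20850/20113 - 1/7072*(-1/244) = 20850/20113 + 1/1725568 = 35978112913/34706349184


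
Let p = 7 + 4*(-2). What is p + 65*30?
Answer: 1949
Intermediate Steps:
p = -1 (p = 7 - 8 = -1)
p + 65*30 = -1 + 65*30 = -1 + 1950 = 1949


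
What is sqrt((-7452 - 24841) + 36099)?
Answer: sqrt(3806) ≈ 61.693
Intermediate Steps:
sqrt((-7452 - 24841) + 36099) = sqrt(-32293 + 36099) = sqrt(3806)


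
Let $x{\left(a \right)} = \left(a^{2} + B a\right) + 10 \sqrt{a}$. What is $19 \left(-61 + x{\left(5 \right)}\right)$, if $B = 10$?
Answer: $266 + 190 \sqrt{5} \approx 690.85$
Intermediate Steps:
$x{\left(a \right)} = a^{2} + 10 a + 10 \sqrt{a}$ ($x{\left(a \right)} = \left(a^{2} + 10 a\right) + 10 \sqrt{a} = a^{2} + 10 a + 10 \sqrt{a}$)
$19 \left(-61 + x{\left(5 \right)}\right) = 19 \left(-61 + \left(5^{2} + 10 \cdot 5 + 10 \sqrt{5}\right)\right) = 19 \left(-61 + \left(25 + 50 + 10 \sqrt{5}\right)\right) = 19 \left(-61 + \left(75 + 10 \sqrt{5}\right)\right) = 19 \left(14 + 10 \sqrt{5}\right) = 266 + 190 \sqrt{5}$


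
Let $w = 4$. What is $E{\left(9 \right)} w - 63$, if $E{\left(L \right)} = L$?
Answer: $-27$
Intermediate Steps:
$E{\left(9 \right)} w - 63 = 9 \cdot 4 - 63 = 36 - 63 = -27$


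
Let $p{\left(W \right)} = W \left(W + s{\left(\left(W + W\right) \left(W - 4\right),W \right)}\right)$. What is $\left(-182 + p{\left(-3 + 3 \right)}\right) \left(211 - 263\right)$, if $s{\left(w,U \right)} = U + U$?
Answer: $9464$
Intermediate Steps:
$s{\left(w,U \right)} = 2 U$
$p{\left(W \right)} = 3 W^{2}$ ($p{\left(W \right)} = W \left(W + 2 W\right) = W 3 W = 3 W^{2}$)
$\left(-182 + p{\left(-3 + 3 \right)}\right) \left(211 - 263\right) = \left(-182 + 3 \left(-3 + 3\right)^{2}\right) \left(211 - 263\right) = \left(-182 + 3 \cdot 0^{2}\right) \left(-52\right) = \left(-182 + 3 \cdot 0\right) \left(-52\right) = \left(-182 + 0\right) \left(-52\right) = \left(-182\right) \left(-52\right) = 9464$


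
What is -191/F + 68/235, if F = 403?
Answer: -17481/94705 ≈ -0.18458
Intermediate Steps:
-191/F + 68/235 = -191/403 + 68/235 = -17481/94705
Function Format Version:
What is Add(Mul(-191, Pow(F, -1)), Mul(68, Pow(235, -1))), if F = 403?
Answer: Rational(-17481, 94705) ≈ -0.18458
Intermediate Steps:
Add(Mul(-191, Pow(F, -1)), Mul(68, Pow(235, -1))) = Add(Mul(-191, Pow(403, -1)), Mul(68, Pow(235, -1))) = Add(Mul(-191, Rational(1, 403)), Mul(68, Rational(1, 235))) = Add(Rational(-191, 403), Rational(68, 235)) = Rational(-17481, 94705)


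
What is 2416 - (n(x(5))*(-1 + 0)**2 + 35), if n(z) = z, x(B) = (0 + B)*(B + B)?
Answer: 2331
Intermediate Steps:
x(B) = 2*B**2 (x(B) = B*(2*B) = 2*B**2)
2416 - (n(x(5))*(-1 + 0)**2 + 35) = 2416 - ((2*5**2)*(-1 + 0)**2 + 35) = 2416 - ((2*25)*(-1)**2 + 35) = 2416 - (50*1 + 35) = 2416 - (50 + 35) = 2416 - 1*85 = 2416 - 85 = 2331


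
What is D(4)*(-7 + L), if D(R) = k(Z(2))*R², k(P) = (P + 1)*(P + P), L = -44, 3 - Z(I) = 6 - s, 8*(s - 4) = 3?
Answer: -10659/2 ≈ -5329.5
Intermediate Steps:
s = 35/8 (s = 4 + (⅛)*3 = 4 + 3/8 = 35/8 ≈ 4.3750)
Z(I) = 11/8 (Z(I) = 3 - (6 - 1*35/8) = 3 - (6 - 35/8) = 3 - 1*13/8 = 3 - 13/8 = 11/8)
k(P) = 2*P*(1 + P) (k(P) = (1 + P)*(2*P) = 2*P*(1 + P))
D(R) = 209*R²/32 (D(R) = (2*(11/8)*(1 + 11/8))*R² = (2*(11/8)*(19/8))*R² = 209*R²/32)
D(4)*(-7 + L) = ((209/32)*4²)*(-7 - 44) = ((209/32)*16)*(-51) = (209/2)*(-51) = -10659/2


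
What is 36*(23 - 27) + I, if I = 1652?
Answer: 1508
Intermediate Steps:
36*(23 - 27) + I = 36*(23 - 27) + 1652 = 36*(-4) + 1652 = -144 + 1652 = 1508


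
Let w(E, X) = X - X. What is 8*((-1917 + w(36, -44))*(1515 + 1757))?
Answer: -50179392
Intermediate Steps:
w(E, X) = 0
8*((-1917 + w(36, -44))*(1515 + 1757)) = 8*((-1917 + 0)*(1515 + 1757)) = 8*(-1917*3272) = 8*(-6272424) = -50179392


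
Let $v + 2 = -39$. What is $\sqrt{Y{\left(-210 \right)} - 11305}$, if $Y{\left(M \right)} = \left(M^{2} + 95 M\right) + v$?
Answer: $2 \sqrt{3201} \approx 113.15$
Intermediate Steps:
$v = -41$ ($v = -2 - 39 = -41$)
$Y{\left(M \right)} = -41 + M^{2} + 95 M$ ($Y{\left(M \right)} = \left(M^{2} + 95 M\right) - 41 = -41 + M^{2} + 95 M$)
$\sqrt{Y{\left(-210 \right)} - 11305} = \sqrt{\left(-41 + \left(-210\right)^{2} + 95 \left(-210\right)\right) - 11305} = \sqrt{\left(-41 + 44100 - 19950\right) - 11305} = \sqrt{24109 - 11305} = \sqrt{12804} = 2 \sqrt{3201}$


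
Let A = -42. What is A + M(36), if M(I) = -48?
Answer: -90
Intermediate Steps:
A + M(36) = -42 - 48 = -90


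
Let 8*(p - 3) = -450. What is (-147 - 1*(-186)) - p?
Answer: 369/4 ≈ 92.250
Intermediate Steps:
p = -213/4 (p = 3 + (1/8)*(-450) = 3 - 225/4 = -213/4 ≈ -53.250)
(-147 - 1*(-186)) - p = (-147 - 1*(-186)) - 1*(-213/4) = (-147 + 186) + 213/4 = 39 + 213/4 = 369/4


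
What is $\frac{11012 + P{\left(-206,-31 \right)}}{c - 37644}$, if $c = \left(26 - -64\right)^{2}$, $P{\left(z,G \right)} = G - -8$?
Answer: $- \frac{3663}{9848} \approx -0.37195$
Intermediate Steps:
$P{\left(z,G \right)} = 8 + G$ ($P{\left(z,G \right)} = G + 8 = 8 + G$)
$c = 8100$ ($c = \left(26 + 64\right)^{2} = 90^{2} = 8100$)
$\frac{11012 + P{\left(-206,-31 \right)}}{c - 37644} = \frac{11012 + \left(8 - 31\right)}{8100 - 37644} = \frac{11012 - 23}{8100 - 37644} = \frac{10989}{-29544} = 10989 \left(- \frac{1}{29544}\right) = - \frac{3663}{9848}$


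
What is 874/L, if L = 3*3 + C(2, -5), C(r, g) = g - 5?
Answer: -874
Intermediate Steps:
C(r, g) = -5 + g
L = -1 (L = 3*3 + (-5 - 5) = 9 - 10 = -1)
874/L = 874/(-1) = 874*(-1) = -874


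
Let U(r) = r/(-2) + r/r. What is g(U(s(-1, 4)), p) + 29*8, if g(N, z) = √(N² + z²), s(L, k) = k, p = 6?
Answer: 232 + √37 ≈ 238.08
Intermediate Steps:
U(r) = 1 - r/2 (U(r) = r*(-½) + 1 = -r/2 + 1 = 1 - r/2)
g(U(s(-1, 4)), p) + 29*8 = √((1 - ½*4)² + 6²) + 29*8 = √((1 - 2)² + 36) + 232 = √((-1)² + 36) + 232 = √(1 + 36) + 232 = √37 + 232 = 232 + √37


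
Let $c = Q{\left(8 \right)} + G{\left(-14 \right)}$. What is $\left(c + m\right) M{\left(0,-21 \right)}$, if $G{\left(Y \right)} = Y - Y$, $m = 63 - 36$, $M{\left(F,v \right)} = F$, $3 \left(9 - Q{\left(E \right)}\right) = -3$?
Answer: $0$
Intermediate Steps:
$Q{\left(E \right)} = 10$ ($Q{\left(E \right)} = 9 - -1 = 9 + 1 = 10$)
$m = 27$ ($m = 63 - 36 = 27$)
$G{\left(Y \right)} = 0$
$c = 10$ ($c = 10 + 0 = 10$)
$\left(c + m\right) M{\left(0,-21 \right)} = \left(10 + 27\right) 0 = 37 \cdot 0 = 0$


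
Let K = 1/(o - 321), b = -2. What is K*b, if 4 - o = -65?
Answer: 1/126 ≈ 0.0079365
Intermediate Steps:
o = 69 (o = 4 - 1*(-65) = 4 + 65 = 69)
K = -1/252 (K = 1/(69 - 321) = 1/(-252) = -1/252 ≈ -0.0039683)
K*b = -1/252*(-2) = 1/126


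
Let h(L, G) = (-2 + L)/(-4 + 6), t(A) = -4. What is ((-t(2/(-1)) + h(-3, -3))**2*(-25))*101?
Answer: -22725/4 ≈ -5681.3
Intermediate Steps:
h(L, G) = -1 + L/2 (h(L, G) = (-2 + L)/2 = (-2 + L)*(1/2) = -1 + L/2)
((-t(2/(-1)) + h(-3, -3))**2*(-25))*101 = ((-1*(-4) + (-1 + (1/2)*(-3)))**2*(-25))*101 = ((4 + (-1 - 3/2))**2*(-25))*101 = ((4 - 5/2)**2*(-25))*101 = ((3/2)**2*(-25))*101 = ((9/4)*(-25))*101 = -225/4*101 = -22725/4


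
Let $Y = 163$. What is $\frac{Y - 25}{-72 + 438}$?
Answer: $\frac{23}{61} \approx 0.37705$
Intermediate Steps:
$\frac{Y - 25}{-72 + 438} = \frac{163 - 25}{-72 + 438} = \frac{138}{366} = 138 \cdot \frac{1}{366} = \frac{23}{61}$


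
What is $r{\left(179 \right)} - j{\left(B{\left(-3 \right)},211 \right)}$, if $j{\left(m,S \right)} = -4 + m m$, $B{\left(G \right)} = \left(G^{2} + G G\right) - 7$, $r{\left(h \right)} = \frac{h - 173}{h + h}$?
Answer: $- \frac{20940}{179} \approx -116.98$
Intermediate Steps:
$r{\left(h \right)} = \frac{-173 + h}{2 h}$
$B{\left(G \right)} = -7 + 2 G^{2}$ ($B{\left(G \right)} = \left(G^{2} + G^{2}\right) - 7 = 2 G^{2} - 7 = -7 + 2 G^{2}$)
$j{\left(m,S \right)} = -4 + m^{2}$
$r{\left(179 \right)} - j{\left(B{\left(-3 \right)},211 \right)} = \frac{-173 + 179}{2 \cdot 179} - \left(-4 + \left(-7 + 2 \left(-3\right)^{2}\right)^{2}\right) = \frac{1}{2} \cdot \frac{1}{179} \cdot 6 - \left(-4 + \left(-7 + 2 \cdot 9\right)^{2}\right) = \frac{3}{179} - \left(-4 + \left(-7 + 18\right)^{2}\right) = \frac{3}{179} - \left(-4 + 11^{2}\right) = \frac{3}{179} - \left(-4 + 121\right) = \frac{3}{179} - 117 = - \frac{20940}{179}$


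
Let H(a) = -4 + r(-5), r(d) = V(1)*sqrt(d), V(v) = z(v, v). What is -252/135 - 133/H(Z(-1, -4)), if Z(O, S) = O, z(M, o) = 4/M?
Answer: 147/40 + 133*I*sqrt(5)/24 ≈ 3.675 + 12.392*I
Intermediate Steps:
V(v) = 4/v
r(d) = 4*sqrt(d) (r(d) = (4/1)*sqrt(d) = (4*1)*sqrt(d) = 4*sqrt(d))
H(a) = -4 + 4*I*sqrt(5) (H(a) = -4 + 4*sqrt(-5) = -4 + 4*(I*sqrt(5)) = -4 + 4*I*sqrt(5))
-252/135 - 133/H(Z(-1, -4)) = -252/135 - 133/(-4 + 4*I*sqrt(5)) = -252*1/135 - 133/(-4 + 4*I*sqrt(5)) = -28/15 - 133/(-4 + 4*I*sqrt(5))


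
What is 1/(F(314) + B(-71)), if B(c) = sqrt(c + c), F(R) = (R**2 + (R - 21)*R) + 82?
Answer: 95340/18179431271 - I*sqrt(142)/36358862542 ≈ 5.2444e-6 - 3.2774e-10*I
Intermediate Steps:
F(R) = 82 + R**2 + R*(-21 + R) (F(R) = (R**2 + (-21 + R)*R) + 82 = (R**2 + R*(-21 + R)) + 82 = 82 + R**2 + R*(-21 + R))
B(c) = sqrt(2)*sqrt(c) (B(c) = sqrt(2*c) = sqrt(2)*sqrt(c))
1/(F(314) + B(-71)) = 1/((82 - 21*314 + 2*314**2) + sqrt(2)*sqrt(-71)) = 1/((82 - 6594 + 2*98596) + sqrt(2)*(I*sqrt(71))) = 1/((82 - 6594 + 197192) + I*sqrt(142)) = 1/(190680 + I*sqrt(142))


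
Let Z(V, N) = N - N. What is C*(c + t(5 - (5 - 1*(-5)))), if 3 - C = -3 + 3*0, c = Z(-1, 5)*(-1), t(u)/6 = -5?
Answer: -180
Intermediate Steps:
Z(V, N) = 0
t(u) = -30 (t(u) = 6*(-5) = -30)
c = 0 (c = 0*(-1) = 0)
C = 6 (C = 3 - (-3 + 3*0) = 3 - (-3 + 0) = 3 - 1*(-3) = 3 + 3 = 6)
C*(c + t(5 - (5 - 1*(-5)))) = 6*(0 - 30) = 6*(-30) = -180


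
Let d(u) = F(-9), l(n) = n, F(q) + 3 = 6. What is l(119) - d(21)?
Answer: 116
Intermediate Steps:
F(q) = 3 (F(q) = -3 + 6 = 3)
d(u) = 3
l(119) - d(21) = 119 - 1*3 = 119 - 3 = 116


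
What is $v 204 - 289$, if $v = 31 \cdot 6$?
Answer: $37655$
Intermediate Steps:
$v = 186$
$v 204 - 289 = 186 \cdot 204 - 289 = 37944 - 289 = 37655$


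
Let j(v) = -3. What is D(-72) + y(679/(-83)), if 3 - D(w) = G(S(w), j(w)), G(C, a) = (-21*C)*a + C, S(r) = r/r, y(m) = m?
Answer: -5742/83 ≈ -69.181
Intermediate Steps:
S(r) = 1
G(C, a) = C - 21*C*a (G(C, a) = -21*C*a + C = C - 21*C*a)
D(w) = -61 (D(w) = 3 - (1 - 21*(-3)) = 3 - (1 + 63) = 3 - 64 = -61)
D(-72) + y(679/(-83)) = -61 + 679/(-83) = -61 + 679*(-1/83) = -61 - 679/83 = -5742/83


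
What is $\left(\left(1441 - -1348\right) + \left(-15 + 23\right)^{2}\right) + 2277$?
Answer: $5130$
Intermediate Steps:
$\left(\left(1441 - -1348\right) + \left(-15 + 23\right)^{2}\right) + 2277 = \left(\left(1441 + 1348\right) + 8^{2}\right) + 2277 = \left(2789 + 64\right) + 2277 = 2853 + 2277 = 5130$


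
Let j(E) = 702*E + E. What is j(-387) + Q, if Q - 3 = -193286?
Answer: -465344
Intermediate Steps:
Q = -193283 (Q = 3 - 193286 = -193283)
j(E) = 703*E
j(-387) + Q = 703*(-387) - 193283 = -272061 - 193283 = -465344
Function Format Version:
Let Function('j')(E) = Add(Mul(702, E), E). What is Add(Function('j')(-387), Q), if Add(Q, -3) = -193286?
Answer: -465344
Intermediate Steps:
Q = -193283 (Q = Add(3, -193286) = -193283)
Function('j')(E) = Mul(703, E)
Add(Function('j')(-387), Q) = Add(Mul(703, -387), -193283) = Add(-272061, -193283) = -465344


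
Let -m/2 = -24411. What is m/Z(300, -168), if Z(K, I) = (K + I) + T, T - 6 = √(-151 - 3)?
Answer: 3368718/9599 - 24411*I*√154/9599 ≈ 350.94 - 31.559*I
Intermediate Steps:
T = 6 + I*√154 (T = 6 + √(-151 - 3) = 6 + √(-154) = 6 + I*√154 ≈ 6.0 + 12.41*I)
m = 48822 (m = -2*(-24411) = 48822)
Z(K, I) = 6 + I + K + I*√154 (Z(K, I) = (K + I) + (6 + I*√154) = (I + K) + (6 + I*√154) = 6 + I + K + I*√154)
m/Z(300, -168) = 48822/(6 - 168 + 300 + I*√154) = 48822/(138 + I*√154)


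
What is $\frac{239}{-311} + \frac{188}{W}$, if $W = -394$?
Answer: $- \frac{76317}{61267} \approx -1.2456$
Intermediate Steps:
$\frac{239}{-311} + \frac{188}{W} = \frac{239}{-311} + \frac{188}{-394} = 239 \left(- \frac{1}{311}\right) + 188 \left(- \frac{1}{394}\right) = - \frac{239}{311} - \frac{94}{197} = - \frac{76317}{61267}$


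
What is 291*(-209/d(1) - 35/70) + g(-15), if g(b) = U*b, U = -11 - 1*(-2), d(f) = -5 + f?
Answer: 60777/4 ≈ 15194.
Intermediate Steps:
U = -9 (U = -11 + 2 = -9)
g(b) = -9*b
291*(-209/d(1) - 35/70) + g(-15) = 291*(-209/(-5 + 1) - 35/70) - 9*(-15) = 291*(-209/(-4) - 35*1/70) + 135 = 291*(-209*(-¼) - ½) + 135 = 291*(209/4 - ½) + 135 = 291*(207/4) + 135 = 60237/4 + 135 = 60777/4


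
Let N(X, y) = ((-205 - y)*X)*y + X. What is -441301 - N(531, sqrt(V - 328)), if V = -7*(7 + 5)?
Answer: -660604 + 217710*I*sqrt(103) ≈ -6.606e+5 + 2.2095e+6*I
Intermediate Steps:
V = -84 (V = -7*12 = -84)
N(X, y) = X + X*y*(-205 - y) (N(X, y) = (X*(-205 - y))*y + X = X*y*(-205 - y) + X = X + X*y*(-205 - y))
-441301 - N(531, sqrt(V - 328)) = -441301 - 531*(1 - (sqrt(-84 - 328))**2 - 205*sqrt(-84 - 328)) = -441301 - 531*(1 - (sqrt(-412))**2 - 410*I*sqrt(103)) = -441301 - 531*(1 - (2*I*sqrt(103))**2 - 410*I*sqrt(103)) = -441301 - 531*(1 - 1*(-412) - 410*I*sqrt(103)) = -441301 - 531*(1 + 412 - 410*I*sqrt(103)) = -441301 - 531*(413 - 410*I*sqrt(103)) = -441301 - (219303 - 217710*I*sqrt(103)) = -441301 + (-219303 + 217710*I*sqrt(103)) = -660604 + 217710*I*sqrt(103)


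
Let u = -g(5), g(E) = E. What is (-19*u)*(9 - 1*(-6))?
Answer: 1425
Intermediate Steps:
u = -5 (u = -1*5 = -5)
(-19*u)*(9 - 1*(-6)) = (-19*(-5))*(9 - 1*(-6)) = 95*(9 + 6) = 95*15 = 1425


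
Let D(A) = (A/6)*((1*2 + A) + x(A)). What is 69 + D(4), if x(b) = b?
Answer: 227/3 ≈ 75.667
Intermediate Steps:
D(A) = A*(2 + 2*A)/6 (D(A) = (A/6)*((1*2 + A) + A) = (A*(⅙))*((2 + A) + A) = (A/6)*(2 + 2*A) = A*(2 + 2*A)/6)
69 + D(4) = 69 + (⅓)*4*(1 + 4) = 69 + (⅓)*4*5 = 69 + 20/3 = 227/3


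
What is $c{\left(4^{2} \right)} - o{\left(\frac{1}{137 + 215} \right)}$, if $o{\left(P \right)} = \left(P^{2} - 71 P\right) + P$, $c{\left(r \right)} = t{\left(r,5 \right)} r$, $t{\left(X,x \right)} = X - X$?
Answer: $\frac{24639}{123904} \approx 0.19886$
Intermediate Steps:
$t{\left(X,x \right)} = 0$
$c{\left(r \right)} = 0$ ($c{\left(r \right)} = 0 r = 0$)
$o{\left(P \right)} = P^{2} - 70 P$
$c{\left(4^{2} \right)} - o{\left(\frac{1}{137 + 215} \right)} = 0 - \frac{-70 + \frac{1}{137 + 215}}{137 + 215} = 0 - \frac{-70 + \frac{1}{352}}{352} = 0 - \frac{1}{352} \left(- \frac{24639}{352}\right) = 0 - - \frac{24639}{123904} = 0 + \frac{24639}{123904} = \frac{24639}{123904}$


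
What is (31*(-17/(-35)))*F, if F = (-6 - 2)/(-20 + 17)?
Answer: 4216/105 ≈ 40.152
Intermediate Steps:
F = 8/3 (F = -8/(-3) = -8*(-1/3) = 8/3 ≈ 2.6667)
(31*(-17/(-35)))*F = (31*(-17/(-35)))*(8/3) = (31*(-17*(-1/35)))*(8/3) = (31*(17/35))*(8/3) = (527/35)*(8/3) = 4216/105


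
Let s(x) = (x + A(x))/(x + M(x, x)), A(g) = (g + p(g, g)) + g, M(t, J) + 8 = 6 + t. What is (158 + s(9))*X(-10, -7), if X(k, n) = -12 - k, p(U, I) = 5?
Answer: -320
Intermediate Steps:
M(t, J) = -2 + t (M(t, J) = -8 + (6 + t) = -2 + t)
A(g) = 5 + 2*g (A(g) = (g + 5) + g = (5 + g) + g = 5 + 2*g)
s(x) = (5 + 3*x)/(-2 + 2*x) (s(x) = (x + (5 + 2*x))/(x + (-2 + x)) = (5 + 3*x)/(-2 + 2*x))
(158 + s(9))*X(-10, -7) = (158 + (5 + 3*9)/(2*(-1 + 9)))*(-12 - 1*(-10)) = (158 + (½)*(5 + 27)/8)*(-12 + 10) = (158 + (½)*(⅛)*32)*(-2) = (158 + 2)*(-2) = 160*(-2) = -320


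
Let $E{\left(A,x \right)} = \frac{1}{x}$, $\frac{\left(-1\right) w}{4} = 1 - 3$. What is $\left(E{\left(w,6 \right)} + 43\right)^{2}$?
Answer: $\frac{67081}{36} \approx 1863.4$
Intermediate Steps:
$w = 8$ ($w = - 4 \left(1 - 3\right) = \left(-4\right) \left(-2\right) = 8$)
$\left(E{\left(w,6 \right)} + 43\right)^{2} = \left(\frac{1}{6} + 43\right)^{2} = \left(\frac{259}{6}\right)^{2} = \frac{67081}{36}$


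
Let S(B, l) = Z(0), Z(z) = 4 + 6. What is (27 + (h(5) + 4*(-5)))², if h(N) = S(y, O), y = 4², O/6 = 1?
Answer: 289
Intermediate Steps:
O = 6 (O = 6*1 = 6)
Z(z) = 10
y = 16
S(B, l) = 10
h(N) = 10
(27 + (h(5) + 4*(-5)))² = (27 + (10 + 4*(-5)))² = (27 + (10 - 20))² = (27 - 10)² = 17² = 289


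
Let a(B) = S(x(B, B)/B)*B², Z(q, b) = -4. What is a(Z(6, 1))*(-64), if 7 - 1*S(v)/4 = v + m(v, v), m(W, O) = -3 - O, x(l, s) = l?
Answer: -40960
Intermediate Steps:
S(v) = 40 (S(v) = 28 - 4*(v + (-3 - v)) = 28 - 4*(-3) = 28 + 12 = 40)
a(B) = 40*B²
a(Z(6, 1))*(-64) = (40*(-4)²)*(-64) = (40*16)*(-64) = 640*(-64) = -40960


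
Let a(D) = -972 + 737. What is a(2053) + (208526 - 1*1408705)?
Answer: -1200414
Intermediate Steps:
a(D) = -235
a(2053) + (208526 - 1*1408705) = -235 + (208526 - 1*1408705) = -235 + (208526 - 1408705) = -235 - 1200179 = -1200414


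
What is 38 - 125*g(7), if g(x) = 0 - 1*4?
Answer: 538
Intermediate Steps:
g(x) = -4 (g(x) = 0 - 4 = -4)
38 - 125*g(7) = 38 - 125*(-4) = 38 + 500 = 538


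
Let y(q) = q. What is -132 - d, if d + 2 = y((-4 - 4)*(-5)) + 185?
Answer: -355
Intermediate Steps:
d = 223 (d = -2 + ((-4 - 4)*(-5) + 185) = -2 + (-8*(-5) + 185) = -2 + (40 + 185) = -2 + 225 = 223)
-132 - d = -132 - 1*223 = -132 - 223 = -355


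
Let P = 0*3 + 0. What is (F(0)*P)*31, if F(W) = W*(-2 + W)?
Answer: 0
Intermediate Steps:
P = 0 (P = 0 + 0 = 0)
(F(0)*P)*31 = ((0*(-2 + 0))*0)*31 = ((0*(-2))*0)*31 = (0*0)*31 = 0*31 = 0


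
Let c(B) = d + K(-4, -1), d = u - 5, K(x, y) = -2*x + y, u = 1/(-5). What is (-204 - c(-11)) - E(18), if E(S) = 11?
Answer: -1084/5 ≈ -216.80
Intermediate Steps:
u = -⅕ (u = 1*(-⅕) = -⅕ ≈ -0.20000)
K(x, y) = y - 2*x
d = -26/5 (d = -⅕ - 5 = -26/5 ≈ -5.2000)
c(B) = 9/5 (c(B) = -26/5 + (-1 - 2*(-4)) = -26/5 + (-1 + 8) = -26/5 + 7 = 9/5)
(-204 - c(-11)) - E(18) = (-204 - 1*9/5) - 1*11 = (-204 - 9/5) - 11 = -1029/5 - 11 = -1084/5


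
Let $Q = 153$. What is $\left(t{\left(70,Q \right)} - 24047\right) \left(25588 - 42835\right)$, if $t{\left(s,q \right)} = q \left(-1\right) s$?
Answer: $599453979$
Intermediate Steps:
$t{\left(s,q \right)} = - q s$
$\left(t{\left(70,Q \right)} - 24047\right) \left(25588 - 42835\right) = \left(\left(-1\right) 153 \cdot 70 - 24047\right) \left(25588 - 42835\right) = \left(-10710 - 24047\right) \left(-17247\right) = \left(-34757\right) \left(-17247\right) = 599453979$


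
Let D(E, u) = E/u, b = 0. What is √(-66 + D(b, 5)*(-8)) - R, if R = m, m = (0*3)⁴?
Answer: I*√66 ≈ 8.124*I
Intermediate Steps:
m = 0 (m = 0⁴ = 0)
R = 0
√(-66 + D(b, 5)*(-8)) - R = √(-66 + (0/5)*(-8)) - 1*0 = √(-66 + (0*(⅕))*(-8)) + 0 = √(-66 + 0*(-8)) + 0 = √(-66 + 0) + 0 = √(-66) + 0 = I*√66 + 0 = I*√66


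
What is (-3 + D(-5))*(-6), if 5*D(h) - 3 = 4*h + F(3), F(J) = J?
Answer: 174/5 ≈ 34.800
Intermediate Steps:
D(h) = 6/5 + 4*h/5 (D(h) = ⅗ + (4*h + 3)/5 = ⅗ + (3 + 4*h)/5 = ⅗ + (⅗ + 4*h/5) = 6/5 + 4*h/5)
(-3 + D(-5))*(-6) = (-3 + (6/5 + (⅘)*(-5)))*(-6) = (-3 + (6/5 - 4))*(-6) = (-3 - 14/5)*(-6) = -29/5*(-6) = 174/5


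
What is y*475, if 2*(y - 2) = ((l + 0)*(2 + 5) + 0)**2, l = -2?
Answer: 47500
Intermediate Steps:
y = 100 (y = 2 + ((-2 + 0)*(2 + 5) + 0)**2/2 = 2 + (-2*7 + 0)**2/2 = 2 + (-14 + 0)**2/2 = 2 + (1/2)*(-14)**2 = 2 + (1/2)*196 = 2 + 98 = 100)
y*475 = 100*475 = 47500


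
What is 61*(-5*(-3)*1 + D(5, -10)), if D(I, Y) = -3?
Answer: 732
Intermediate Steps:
61*(-5*(-3)*1 + D(5, -10)) = 61*(-5*(-3)*1 - 3) = 61*(15*1 - 3) = 61*(15 - 3) = 61*12 = 732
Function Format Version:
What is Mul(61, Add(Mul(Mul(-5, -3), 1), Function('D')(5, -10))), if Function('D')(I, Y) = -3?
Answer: 732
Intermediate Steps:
Mul(61, Add(Mul(Mul(-5, -3), 1), Function('D')(5, -10))) = Mul(61, Add(Mul(Mul(-5, -3), 1), -3)) = Mul(61, Add(Mul(15, 1), -3)) = Mul(61, Add(15, -3)) = Mul(61, 12) = 732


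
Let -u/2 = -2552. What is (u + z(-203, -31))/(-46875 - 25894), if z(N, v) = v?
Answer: -5073/72769 ≈ -0.069714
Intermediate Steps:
u = 5104 (u = -2*(-2552) = 5104)
(u + z(-203, -31))/(-46875 - 25894) = (5104 - 31)/(-46875 - 25894) = 5073/(-72769) = 5073*(-1/72769) = -5073/72769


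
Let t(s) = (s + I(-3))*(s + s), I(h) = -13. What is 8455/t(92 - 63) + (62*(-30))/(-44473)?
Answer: 377745295/41270944 ≈ 9.1528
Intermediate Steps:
t(s) = 2*s*(-13 + s) (t(s) = (s - 13)*(s + s) = (-13 + s)*(2*s) = 2*s*(-13 + s))
8455/t(92 - 63) + (62*(-30))/(-44473) = 8455/((2*(92 - 63)*(-13 + (92 - 63)))) + (62*(-30))/(-44473) = 8455/((2*29*(-13 + 29))) - 1860*(-1/44473) = 8455/((2*29*16)) + 1860/44473 = 8455/928 + 1860/44473 = 377745295/41270944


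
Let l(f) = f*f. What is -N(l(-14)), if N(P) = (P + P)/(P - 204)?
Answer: 49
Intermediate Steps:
l(f) = f²
N(P) = 2*P/(-204 + P) (N(P) = (2*P)/(-204 + P) = 2*P/(-204 + P))
-N(l(-14)) = -2*(-14)²/(-204 + (-14)²) = -2*196/(-204 + 196) = -2*196/(-8) = -2*196*(-1)/8 = -1*(-49) = 49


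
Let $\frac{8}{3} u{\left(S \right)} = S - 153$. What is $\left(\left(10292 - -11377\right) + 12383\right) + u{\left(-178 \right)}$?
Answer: $\frac{271423}{8} \approx 33928.0$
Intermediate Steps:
$u{\left(S \right)} = - \frac{459}{8} + \frac{3 S}{8}$ ($u{\left(S \right)} = \frac{3 \left(S - 153\right)}{8} = \frac{3 \left(-153 + S\right)}{8} = - \frac{459}{8} + \frac{3 S}{8}$)
$\left(\left(10292 - -11377\right) + 12383\right) + u{\left(-178 \right)} = \left(\left(10292 - -11377\right) + 12383\right) + \left(- \frac{459}{8} + \frac{3}{8} \left(-178\right)\right) = \left(\left(10292 + 11377\right) + 12383\right) - \frac{993}{8} = \left(21669 + 12383\right) - \frac{993}{8} = 34052 - \frac{993}{8} = \frac{271423}{8}$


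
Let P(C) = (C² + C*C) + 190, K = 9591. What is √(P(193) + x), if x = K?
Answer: √84279 ≈ 290.31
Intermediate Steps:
P(C) = 190 + 2*C² (P(C) = (C² + C²) + 190 = 2*C² + 190 = 190 + 2*C²)
x = 9591
√(P(193) + x) = √((190 + 2*193²) + 9591) = √((190 + 2*37249) + 9591) = √((190 + 74498) + 9591) = √(74688 + 9591) = √84279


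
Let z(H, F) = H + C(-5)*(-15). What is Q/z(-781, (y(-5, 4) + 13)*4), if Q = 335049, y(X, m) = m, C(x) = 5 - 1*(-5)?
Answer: -335049/931 ≈ -359.88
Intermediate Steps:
C(x) = 10 (C(x) = 5 + 5 = 10)
z(H, F) = -150 + H (z(H, F) = H + 10*(-15) = H - 150 = -150 + H)
Q/z(-781, (y(-5, 4) + 13)*4) = 335049/(-150 - 781) = 335049/(-931) = 335049*(-1/931) = -335049/931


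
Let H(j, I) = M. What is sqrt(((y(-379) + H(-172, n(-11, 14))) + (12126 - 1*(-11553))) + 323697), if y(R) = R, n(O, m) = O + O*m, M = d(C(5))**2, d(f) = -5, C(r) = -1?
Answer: 3*sqrt(38558) ≈ 589.09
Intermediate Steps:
M = 25 (M = (-5)**2 = 25)
H(j, I) = 25
sqrt(((y(-379) + H(-172, n(-11, 14))) + (12126 - 1*(-11553))) + 323697) = sqrt(((-379 + 25) + (12126 - 1*(-11553))) + 323697) = sqrt((-354 + (12126 + 11553)) + 323697) = sqrt((-354 + 23679) + 323697) = sqrt(23325 + 323697) = sqrt(347022) = 3*sqrt(38558)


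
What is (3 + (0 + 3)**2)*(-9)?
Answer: -108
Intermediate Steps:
(3 + (0 + 3)**2)*(-9) = (3 + 3**2)*(-9) = (3 + 9)*(-9) = 12*(-9) = -108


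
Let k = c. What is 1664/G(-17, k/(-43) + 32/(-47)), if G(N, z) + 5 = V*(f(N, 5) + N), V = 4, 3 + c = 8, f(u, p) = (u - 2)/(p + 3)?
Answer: -3328/165 ≈ -20.170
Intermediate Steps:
f(u, p) = (-2 + u)/(3 + p)
c = 5 (c = -3 + 8 = 5)
k = 5
G(N, z) = -6 + 9*N/2 (G(N, z) = -5 + 4*((-2 + N)/(3 + 5) + N) = -5 + 4*((-2 + N)/8 + N) = -5 + 4*((-¼ + N/8) + N) = -5 + 4*(-¼ + 9*N/8) = -5 + (-1 + 9*N/2) = -6 + 9*N/2)
1664/G(-17, k/(-43) + 32/(-47)) = 1664/(-6 + (9/2)*(-17)) = 1664/(-6 - 153/2) = 1664/(-165/2) = 1664*(-2/165) = -3328/165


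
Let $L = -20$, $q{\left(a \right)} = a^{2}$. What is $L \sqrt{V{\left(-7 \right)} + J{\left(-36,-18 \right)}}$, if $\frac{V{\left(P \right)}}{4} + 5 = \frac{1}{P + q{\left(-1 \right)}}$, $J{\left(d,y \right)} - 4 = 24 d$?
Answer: $- \frac{20 i \sqrt{7926}}{3} \approx - 593.52 i$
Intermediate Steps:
$J{\left(d,y \right)} = 4 + 24 d$
$V{\left(P \right)} = -20 + \frac{4}{1 + P}$ ($V{\left(P \right)} = -20 + \frac{4}{P + \left(-1\right)^{2}} = -20 + \frac{4}{P + 1} = -20 + \frac{4}{1 + P}$)
$L \sqrt{V{\left(-7 \right)} + J{\left(-36,-18 \right)}} = - 20 \sqrt{\frac{4 \left(-4 - -35\right)}{1 - 7} + \left(4 + 24 \left(-36\right)\right)} = - 20 \sqrt{\frac{4 \left(-4 + 35\right)}{-6} + \left(4 - 864\right)} = - 20 \sqrt{4 \left(- \frac{1}{6}\right) 31 - 860} = - 20 \sqrt{- \frac{62}{3} - 860} = - 20 \sqrt{- \frac{2642}{3}} = - 20 \frac{i \sqrt{7926}}{3} = - \frac{20 i \sqrt{7926}}{3}$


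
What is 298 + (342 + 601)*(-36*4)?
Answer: -135494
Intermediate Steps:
298 + (342 + 601)*(-36*4) = 298 + 943*(-144) = 298 - 135792 = -135494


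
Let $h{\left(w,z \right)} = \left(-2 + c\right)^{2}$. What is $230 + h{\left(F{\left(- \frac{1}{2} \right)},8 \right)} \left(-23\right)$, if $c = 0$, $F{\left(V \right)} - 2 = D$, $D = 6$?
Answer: $138$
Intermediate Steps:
$F{\left(V \right)} = 8$ ($F{\left(V \right)} = 2 + 6 = 8$)
$h{\left(w,z \right)} = 4$ ($h{\left(w,z \right)} = \left(-2 + 0\right)^{2} = \left(-2\right)^{2} = 4$)
$230 + h{\left(F{\left(- \frac{1}{2} \right)},8 \right)} \left(-23\right) = 230 + 4 \left(-23\right) = 230 - 92 = 138$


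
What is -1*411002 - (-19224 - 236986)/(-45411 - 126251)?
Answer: -35276840767/85831 ≈ -4.1100e+5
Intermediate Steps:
-1*411002 - (-19224 - 236986)/(-45411 - 126251) = -411002 - (-256210)/(-171662) = -411002 - (-256210)*(-1)/171662 = -411002 - 1*128105/85831 = -411002 - 128105/85831 = -35276840767/85831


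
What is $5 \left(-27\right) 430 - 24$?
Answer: $-58074$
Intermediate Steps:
$5 \left(-27\right) 430 - 24 = \left(-135\right) 430 - 24 = -58050 - 24 = -58074$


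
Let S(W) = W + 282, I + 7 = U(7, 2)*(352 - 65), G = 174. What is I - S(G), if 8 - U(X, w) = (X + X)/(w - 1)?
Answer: -2185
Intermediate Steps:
U(X, w) = 8 - 2*X/(-1 + w) (U(X, w) = 8 - (X + X)/(w - 1) = 8 - 2*X/(-1 + w))
I = -1729 (I = -7 + (2*(-4 - 1*7 + 4*2)/(-1 + 2))*(352 - 65) = -7 + (2*(-4 - 7 + 8)/1)*287 = -7 + (2*1*(-3))*287 = -7 - 6*287 = -7 - 1722 = -1729)
S(W) = 282 + W
I - S(G) = -1729 - (282 + 174) = -1729 - 1*456 = -1729 - 456 = -2185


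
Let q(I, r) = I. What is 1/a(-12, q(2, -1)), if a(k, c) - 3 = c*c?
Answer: 1/7 ≈ 0.14286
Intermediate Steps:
a(k, c) = 3 + c**2 (a(k, c) = 3 + c*c = 3 + c**2)
1/a(-12, q(2, -1)) = 1/(3 + 2**2) = 1/(3 + 4) = 1/7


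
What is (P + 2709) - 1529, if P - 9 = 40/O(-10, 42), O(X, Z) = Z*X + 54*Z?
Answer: 274664/231 ≈ 1189.0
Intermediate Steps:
O(X, Z) = 54*Z + X*Z (O(X, Z) = X*Z + 54*Z = 54*Z + X*Z)
P = 2084/231 (P = 9 + 40/((42*(54 - 10))) = 9 + 40/((42*44)) = 9 + 40/1848 = 9 + 40*(1/1848) = 9 + 5/231 = 2084/231 ≈ 9.0216)
(P + 2709) - 1529 = (2084/231 + 2709) - 1529 = 627863/231 - 1529 = 274664/231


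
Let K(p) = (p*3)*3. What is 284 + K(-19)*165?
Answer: -27931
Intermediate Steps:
K(p) = 9*p (K(p) = (3*p)*3 = 9*p)
284 + K(-19)*165 = 284 + (9*(-19))*165 = 284 - 171*165 = 284 - 28215 = -27931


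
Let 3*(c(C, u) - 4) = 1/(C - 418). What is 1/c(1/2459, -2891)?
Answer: 3083583/12331873 ≈ 0.25005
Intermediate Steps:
c(C, u) = 4 + 1/(3*(-418 + C)) (c(C, u) = 4 + 1/(3*(C - 418)) = 4 + 1/(3*(-418 + C)))
1/c(1/2459, -2891) = 1/((-5015 + 12/2459)/(3*(-418 + 1/2459))) = 1/((-5015 + 12*(1/2459))/(3*(-418 + 1/2459))) = 1/((-5015 + 12/2459)/(3*(-1027861/2459))) = 1/((⅓)*(-2459/1027861)*(-12331873/2459)) = 1/(12331873/3083583) = 3083583/12331873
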